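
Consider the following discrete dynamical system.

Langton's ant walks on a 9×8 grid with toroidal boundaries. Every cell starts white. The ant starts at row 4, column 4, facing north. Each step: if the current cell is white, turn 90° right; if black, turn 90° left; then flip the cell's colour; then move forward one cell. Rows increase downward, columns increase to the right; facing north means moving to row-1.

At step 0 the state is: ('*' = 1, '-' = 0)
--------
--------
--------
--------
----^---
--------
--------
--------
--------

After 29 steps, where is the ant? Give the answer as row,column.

6,3

[0] --------
--------
--------
--------
----^---
--------
--------
--------
--------
[1] --------
--------
--------
--------
----*>--
--------
--------
--------
--------
[2] --------
--------
--------
--------
----**--
-----v--
--------
--------
--------
[3] --------
--------
--------
--------
----**--
----<*--
--------
--------
--------
[4] --------
--------
--------
--------
----^*--
----**--
--------
--------
--------
[5] --------
--------
--------
--------
---<-*--
----**--
--------
--------
--------
[6] --------
--------
--------
---^----
---*-*--
----**--
--------
--------
--------
[7] --------
--------
--------
---*>---
---*-*--
----**--
--------
--------
--------
[8] --------
--------
--------
---**---
---*v*--
----**--
--------
--------
--------
[9] --------
--------
--------
---**---
---<**--
----**--
--------
--------
--------
[10] --------
--------
--------
---**---
----**--
---v**--
--------
--------
--------
[11] --------
--------
--------
---**---
----**--
--<***--
--------
--------
--------
[12] --------
--------
--------
---**---
--^-**--
--****--
--------
--------
--------
[13] --------
--------
--------
---**---
--*>**--
--****--
--------
--------
--------
[14] --------
--------
--------
---**---
--****--
--*v**--
--------
--------
--------
[15] --------
--------
--------
---**---
--****--
--*->*--
--------
--------
--------
[16] --------
--------
--------
---**---
--**^*--
--*--*--
--------
--------
--------
[17] --------
--------
--------
---**---
--*<-*--
--*--*--
--------
--------
--------
[18] --------
--------
--------
---**---
--*--*--
--*v-*--
--------
--------
--------
[19] --------
--------
--------
---**---
--*--*--
--<*-*--
--------
--------
--------
[20] --------
--------
--------
---**---
--*--*--
---*-*--
--v-----
--------
--------
[21] --------
--------
--------
---**---
--*--*--
---*-*--
-<*-----
--------
--------
[22] --------
--------
--------
---**---
--*--*--
-^-*-*--
-**-----
--------
--------
[23] --------
--------
--------
---**---
--*--*--
-*>*-*--
-**-----
--------
--------
[24] --------
--------
--------
---**---
--*--*--
-***-*--
-*v-----
--------
--------
[25] --------
--------
--------
---**---
--*--*--
-***-*--
-*->----
--------
--------
[26] --------
--------
--------
---**---
--*--*--
-***-*--
-*-*----
---v----
--------
[27] --------
--------
--------
---**---
--*--*--
-***-*--
-*-*----
--<*----
--------
[28] --------
--------
--------
---**---
--*--*--
-***-*--
-*^*----
--**----
--------
[29] --------
--------
--------
---**---
--*--*--
-***-*--
-**>----
--**----
--------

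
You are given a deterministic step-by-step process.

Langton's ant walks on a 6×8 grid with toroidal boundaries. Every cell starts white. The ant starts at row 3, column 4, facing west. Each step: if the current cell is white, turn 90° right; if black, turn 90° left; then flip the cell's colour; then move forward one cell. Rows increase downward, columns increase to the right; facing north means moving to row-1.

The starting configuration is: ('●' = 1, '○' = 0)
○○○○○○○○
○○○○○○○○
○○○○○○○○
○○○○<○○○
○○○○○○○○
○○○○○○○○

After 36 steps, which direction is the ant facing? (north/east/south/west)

east

t=0: ○○○○○○○○
○○○○○○○○
○○○○○○○○
○○○○<○○○
○○○○○○○○
○○○○○○○○
t=1: ○○○○○○○○
○○○○○○○○
○○○○^○○○
○○○○●○○○
○○○○○○○○
○○○○○○○○
t=2: ○○○○○○○○
○○○○○○○○
○○○○●>○○
○○○○●○○○
○○○○○○○○
○○○○○○○○
t=3: ○○○○○○○○
○○○○○○○○
○○○○●●○○
○○○○●v○○
○○○○○○○○
○○○○○○○○
t=4: ○○○○○○○○
○○○○○○○○
○○○○●●○○
○○○○<●○○
○○○○○○○○
○○○○○○○○
t=5: ○○○○○○○○
○○○○○○○○
○○○○●●○○
○○○○○●○○
○○○○v○○○
○○○○○○○○
t=6: ○○○○○○○○
○○○○○○○○
○○○○●●○○
○○○○○●○○
○○○<●○○○
○○○○○○○○
t=7: ○○○○○○○○
○○○○○○○○
○○○○●●○○
○○○^○●○○
○○○●●○○○
○○○○○○○○
t=8: ○○○○○○○○
○○○○○○○○
○○○○●●○○
○○○●>●○○
○○○●●○○○
○○○○○○○○
t=9: ○○○○○○○○
○○○○○○○○
○○○○●●○○
○○○●●●○○
○○○●v○○○
○○○○○○○○
t=10: ○○○○○○○○
○○○○○○○○
○○○○●●○○
○○○●●●○○
○○○●○>○○
○○○○○○○○
t=11: ○○○○○○○○
○○○○○○○○
○○○○●●○○
○○○●●●○○
○○○●○●○○
○○○○○v○○
t=12: ○○○○○○○○
○○○○○○○○
○○○○●●○○
○○○●●●○○
○○○●○●○○
○○○○<●○○
t=13: ○○○○○○○○
○○○○○○○○
○○○○●●○○
○○○●●●○○
○○○●^●○○
○○○○●●○○
t=14: ○○○○○○○○
○○○○○○○○
○○○○●●○○
○○○●●●○○
○○○●●>○○
○○○○●●○○
t=15: ○○○○○○○○
○○○○○○○○
○○○○●●○○
○○○●●^○○
○○○●●○○○
○○○○●●○○
t=16: ○○○○○○○○
○○○○○○○○
○○○○●●○○
○○○●<○○○
○○○●●○○○
○○○○●●○○
t=17: ○○○○○○○○
○○○○○○○○
○○○○●●○○
○○○●○○○○
○○○●v○○○
○○○○●●○○
t=18: ○○○○○○○○
○○○○○○○○
○○○○●●○○
○○○●○○○○
○○○●○>○○
○○○○●●○○
t=19: ○○○○○○○○
○○○○○○○○
○○○○●●○○
○○○●○○○○
○○○●○●○○
○○○○●v○○
t=20: ○○○○○○○○
○○○○○○○○
○○○○●●○○
○○○●○○○○
○○○●○●○○
○○○○●○>○
t=21: ○○○○○○v○
○○○○○○○○
○○○○●●○○
○○○●○○○○
○○○●○●○○
○○○○●○●○
t=22: ○○○○○<●○
○○○○○○○○
○○○○●●○○
○○○●○○○○
○○○●○●○○
○○○○●○●○
t=23: ○○○○○●●○
○○○○○○○○
○○○○●●○○
○○○●○○○○
○○○●○●○○
○○○○●^●○
t=24: ○○○○○●●○
○○○○○○○○
○○○○●●○○
○○○●○○○○
○○○●○●○○
○○○○●●>○
t=25: ○○○○○●●○
○○○○○○○○
○○○○●●○○
○○○●○○○○
○○○●○●^○
○○○○●●○○
t=26: ○○○○○●●○
○○○○○○○○
○○○○●●○○
○○○●○○○○
○○○●○●●>
○○○○●●○○
t=27: ○○○○○●●○
○○○○○○○○
○○○○●●○○
○○○●○○○○
○○○●○●●●
○○○○●●○v
t=28: ○○○○○●●○
○○○○○○○○
○○○○●●○○
○○○●○○○○
○○○●○●●●
○○○○●●<●
t=29: ○○○○○●●○
○○○○○○○○
○○○○●●○○
○○○●○○○○
○○○●○●^●
○○○○●●●●
t=30: ○○○○○●●○
○○○○○○○○
○○○○●●○○
○○○●○○○○
○○○●○<○●
○○○○●●●●
t=31: ○○○○○●●○
○○○○○○○○
○○○○●●○○
○○○●○○○○
○○○●○○○●
○○○○●v●●
t=32: ○○○○○●●○
○○○○○○○○
○○○○●●○○
○○○●○○○○
○○○●○○○●
○○○○●○>●
t=33: ○○○○○●●○
○○○○○○○○
○○○○●●○○
○○○●○○○○
○○○●○○^●
○○○○●○○●
t=34: ○○○○○●●○
○○○○○○○○
○○○○●●○○
○○○●○○○○
○○○●○○●>
○○○○●○○●
t=35: ○○○○○●●○
○○○○○○○○
○○○○●●○○
○○○●○○○^
○○○●○○●○
○○○○●○○●
t=36: ○○○○○●●○
○○○○○○○○
○○○○●●○○
>○○●○○○●
○○○●○○●○
○○○○●○○●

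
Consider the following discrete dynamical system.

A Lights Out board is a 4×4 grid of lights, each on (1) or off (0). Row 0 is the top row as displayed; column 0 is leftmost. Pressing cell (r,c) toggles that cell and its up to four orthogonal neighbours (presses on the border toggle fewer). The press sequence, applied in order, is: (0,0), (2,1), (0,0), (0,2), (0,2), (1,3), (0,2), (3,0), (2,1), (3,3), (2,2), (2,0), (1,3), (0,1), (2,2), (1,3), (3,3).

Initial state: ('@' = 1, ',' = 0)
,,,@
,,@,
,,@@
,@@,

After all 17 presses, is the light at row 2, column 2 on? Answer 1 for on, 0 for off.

gen 0: ,,,@
,,@,
,,@@
,@@,
gen 1: @@,@
@,@,
,,@@
,@@,
gen 2: @@,@
@@@,
@@,@
,,@,
gen 3: ,,,@
,@@,
@@,@
,,@,
gen 4: ,@@,
,@,,
@@,@
,,@,
gen 5: ,,,@
,@@,
@@,@
,,@,
gen 6: ,,,,
,@,@
@@,,
,,@,
gen 7: ,@@@
,@@@
@@,,
,,@,
gen 8: ,@@@
,@@@
,@,,
@@@,
gen 9: ,@@@
,,@@
@,@,
@,@,
gen 10: ,@@@
,,@@
@,@@
@,,@
gen 11: ,@@@
,,,@
@@,,
@,@@
gen 12: ,@@@
@,,@
,,,,
,,@@
gen 13: ,@@,
@,@,
,,,@
,,@@
gen 14: @,,,
@@@,
,,,@
,,@@
gen 15: @,,,
@@,,
,@@,
,,,@
gen 16: @,,@
@@@@
,@@@
,,,@
gen 17: @,,@
@@@@
,@@,
,,@,

1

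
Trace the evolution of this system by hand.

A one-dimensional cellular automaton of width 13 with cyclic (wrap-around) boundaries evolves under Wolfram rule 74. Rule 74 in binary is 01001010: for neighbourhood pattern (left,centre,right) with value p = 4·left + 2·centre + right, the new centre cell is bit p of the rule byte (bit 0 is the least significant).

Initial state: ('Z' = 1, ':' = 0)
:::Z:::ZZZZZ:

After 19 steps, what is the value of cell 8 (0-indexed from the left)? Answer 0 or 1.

0

0) :::Z:::ZZZZZ:
1) ::Z:::ZZ:::Z:
2) :Z:::ZZZ::Z::
3) Z:::ZZ:Z:Z:::
4) :::ZZZ::::::Z
5) ::ZZ:Z:::::Z:
6) :ZZZ::::::Z::
7) ZZ:Z:::::Z:::
8) ZZ::::::Z:::Z
9) :Z:::::Z:::ZZ
10) ::::::Z:::ZZZ
11) :::::Z:::ZZ:Z
12) ::::Z:::ZZZ::
13) :::Z:::ZZ:Z::
14) ::Z:::ZZZ::::
15) :Z:::ZZ:Z::::
16) Z:::ZZZ::::::
17) :::ZZ:Z:::::Z
18) ::ZZZ::::::Z:
19) :ZZ:Z:::::Z::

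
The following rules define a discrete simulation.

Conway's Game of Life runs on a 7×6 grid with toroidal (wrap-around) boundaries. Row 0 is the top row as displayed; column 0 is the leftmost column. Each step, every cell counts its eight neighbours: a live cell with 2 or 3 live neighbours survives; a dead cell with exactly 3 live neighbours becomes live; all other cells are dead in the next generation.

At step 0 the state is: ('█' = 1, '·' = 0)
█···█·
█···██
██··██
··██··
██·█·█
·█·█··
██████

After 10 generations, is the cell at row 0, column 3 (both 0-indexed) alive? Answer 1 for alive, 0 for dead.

1

k=0  █···█·
█···██
██··██
··██··
██·█·█
·█·█··
██████
k=1  ··█···
···█··
·██···
···█··
██·█··
······
······
k=2  ······
·█·█··
··██··
█··█··
··█···
······
······
k=3  ······
···█··
·█·██·
·█·█··
······
······
······
k=4  ······
··███·
···██·
···██·
······
······
······
k=5  ···█··
··█·█·
·····█
···██·
······
······
······
k=6  ···█··
···██·
·····█
····█·
······
······
······
k=7  ···██·
···██·
···█·█
······
······
······
······
k=8  ···██·
··█··█
···█··
······
······
······
······
k=9  ···██·
··█···
······
······
······
······
······
k=10  ···█··
···█··
······
······
······
······
······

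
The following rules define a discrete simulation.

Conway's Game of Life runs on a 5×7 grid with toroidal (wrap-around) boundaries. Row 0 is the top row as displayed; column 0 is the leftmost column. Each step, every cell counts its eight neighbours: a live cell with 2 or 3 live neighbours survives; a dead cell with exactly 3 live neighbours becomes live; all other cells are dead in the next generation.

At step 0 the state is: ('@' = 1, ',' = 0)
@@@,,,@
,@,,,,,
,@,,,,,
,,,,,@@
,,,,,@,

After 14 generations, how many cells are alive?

k=0  @@@,,,@
,@,,,,,
,@,,,,,
,,,,,@@
,,,,,@,
k=1  @@@,,,@
,,,,,,,
@,,,,,,
,,,,,@@
,@,,,@,
k=2  @@@,,,@
,,,,,,@
,,,,,,@
@,,,,@@
,@@,,@,
k=3  ,,@,,@@
,@,,,@@
,,,,,,,
@@,,,@,
,,@,,@,
k=4  @@@,@,,
@,,,,@@
,@,,,@,
,@,,,,@
@,@,@@,
k=5  ,,@,@,,
,,@,@@,
,@,,,@,
,@@,@,@
,,@,@@,
k=6  ,@@,,,,
,@@,@@,
@@,,,,@
@@@,@,@
,,@,@,,
k=7  ,,,,@@,
,,,@,@@
,,,,@,,
,,@,,,@
,,,,,@,
k=8  ,,,,,,,
,,,@,,@
,,,@@,@
,,,,,@,
,,,,@@@
k=9  ,,,,@,@
,,,@@@,
,,,@@,@
,,,@,,,
,,,,@@@
k=10  ,,,,,,@
,,,,,,@
,,@,,,,
,,,@,,@
,,,@@,@
k=11  @,,,,,@
,,,,,,,
,,,,,,,
,,@@@@,
@,,@@,@
k=12  @,,,,@@
,,,,,,,
,,,@@,,
,,@,,@@
@@@,,,,
k=13  @,,,,,@
,,,,@@@
,,,@@@,
@,@,@@@
,,@,,,,
k=14  @,,,,,@
@,,@,,,
@,,,,,,
,@@,,,@
,,,@,,,

9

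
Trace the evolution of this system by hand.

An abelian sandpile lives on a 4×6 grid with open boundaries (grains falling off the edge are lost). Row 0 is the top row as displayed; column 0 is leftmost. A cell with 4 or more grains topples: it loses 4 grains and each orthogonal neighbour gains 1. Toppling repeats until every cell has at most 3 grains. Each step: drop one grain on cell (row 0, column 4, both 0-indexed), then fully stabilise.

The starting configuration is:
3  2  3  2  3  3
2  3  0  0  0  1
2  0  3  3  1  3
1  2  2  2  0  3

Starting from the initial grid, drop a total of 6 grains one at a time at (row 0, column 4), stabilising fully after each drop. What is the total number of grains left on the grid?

44

t=0: 3  2  3  2  3  3
2  3  0  0  0  1
2  0  3  3  1  3
1  2  2  2  0  3
t=1: 3  2  3  3  1  0
2  3  0  0  1  2
2  0  3  3  1  3
1  2  2  2  0  3
t=2: 3  2  3  3  2  0
2  3  0  0  1  2
2  0  3  3  1  3
1  2  2  2  0  3
t=3: 3  2  3  3  3  0
2  3  0  0  1  2
2  0  3  3  1  3
1  2  2  2  0  3
t=4: 3  3  0  1  1  1
2  3  1  1  2  2
2  0  3  3  1  3
1  2  2  2  0  3
t=5: 3  3  0  1  2  1
2  3  1  1  2  2
2  0  3  3  1  3
1  2  2  2  0  3
t=6: 3  3  0  1  3  1
2  3  1  1  2  2
2  0  3  3  1  3
1  2  2  2  0  3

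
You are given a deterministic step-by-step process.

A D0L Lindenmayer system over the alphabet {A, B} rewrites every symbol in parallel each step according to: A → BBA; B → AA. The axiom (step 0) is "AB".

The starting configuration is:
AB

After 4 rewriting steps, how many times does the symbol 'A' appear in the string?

k=0  AB
k=1  BBAAA
k=2  AAAABBABBABBA
k=3  BBABBABBABBAAAAABBAAAAABBAAAAABBA
k=4  AAAABBAAAAABBAAAAABBAAAAABBABBABBABBABBAAAAABBABBABBABBABBAAAAABBABBABBABBABBAAAAABBA

47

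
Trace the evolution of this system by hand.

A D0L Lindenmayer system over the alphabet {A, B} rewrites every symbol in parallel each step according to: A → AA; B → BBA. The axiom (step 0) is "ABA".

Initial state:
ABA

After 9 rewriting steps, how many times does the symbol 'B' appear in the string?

0) ABA
1) AABBAAA
2) AAAABBABBAAAAAAA
3) AAAAAAAABBABBAAABBABBAAAAAAAAAAAAAAA
4) AAAAAAAAAAAAAAAABBABBAAABBABBAAAAAAABBABBAAABBABBAAAAAAAAAAAAAAAAAAAAAAAAAAAAAAA
5) AAAAAAAAAAAAAAAAAAAAAAAAAAAAAAAABBABBAAABBABBAAAAAAABBABBA…AAAAAAAAAAAAAAAAAAAAAAAAAAAAAAAAAAAAAAAAAAAAAAAAAAAAAAAAAA  (len 176)
6) AAAAAAAAAAAAAAAAAAAAAAAAAAAAAAAAAAAAAAAAAAAAAAAAAAAAAAAAAA…AAAAAAAAAAAAAAAAAAAAAAAAAAAAAAAAAAAAAAAAAAAAAAAAAAAAAAAAAA  (len 384)
7) AAAAAAAAAAAAAAAAAAAAAAAAAAAAAAAAAAAAAAAAAAAAAAAAAAAAAAAAAA…AAAAAAAAAAAAAAAAAAAAAAAAAAAAAAAAAAAAAAAAAAAAAAAAAAAAAAAAAA  (len 832)
8) AAAAAAAAAAAAAAAAAAAAAAAAAAAAAAAAAAAAAAAAAAAAAAAAAAAAAAAAAA…AAAAAAAAAAAAAAAAAAAAAAAAAAAAAAAAAAAAAAAAAAAAAAAAAAAAAAAAAA  (len 1792)
9) AAAAAAAAAAAAAAAAAAAAAAAAAAAAAAAAAAAAAAAAAAAAAAAAAAAAAAAAAA…AAAAAAAAAAAAAAAAAAAAAAAAAAAAAAAAAAAAAAAAAAAAAAAAAAAAAAAAAA  (len 3840)

512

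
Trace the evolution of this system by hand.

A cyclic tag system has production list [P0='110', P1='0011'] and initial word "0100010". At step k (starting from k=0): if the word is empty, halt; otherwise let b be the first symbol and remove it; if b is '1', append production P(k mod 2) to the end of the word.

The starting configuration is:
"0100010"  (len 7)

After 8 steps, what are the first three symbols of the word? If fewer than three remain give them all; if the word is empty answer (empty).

011

0) "0100010"  (len 7)
1) "100010"  (len 6)
2) "000100011"  (len 9)
3) "00100011"  (len 8)
4) "0100011"  (len 7)
5) "100011"  (len 6)
6) "000110011"  (len 9)
7) "00110011"  (len 8)
8) "0110011"  (len 7)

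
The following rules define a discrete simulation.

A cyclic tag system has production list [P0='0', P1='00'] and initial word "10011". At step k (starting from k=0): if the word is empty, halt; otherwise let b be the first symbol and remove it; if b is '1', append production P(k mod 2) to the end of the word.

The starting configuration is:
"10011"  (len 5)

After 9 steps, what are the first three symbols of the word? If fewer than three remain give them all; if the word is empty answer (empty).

k=0  "10011"  (len 5)
k=1  "00110"  (len 5)
k=2  "0110"  (len 4)
k=3  "110"  (len 3)
k=4  "1000"  (len 4)
k=5  "0000"  (len 4)
k=6  "000"  (len 3)
k=7  "00"  (len 2)
k=8  "0"  (len 1)
k=9  (halted — word empty)

(empty)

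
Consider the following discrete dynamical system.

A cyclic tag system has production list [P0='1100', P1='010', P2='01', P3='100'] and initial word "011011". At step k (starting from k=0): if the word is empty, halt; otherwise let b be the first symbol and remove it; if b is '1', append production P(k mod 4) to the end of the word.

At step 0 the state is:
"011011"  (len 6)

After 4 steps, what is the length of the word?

7

k=0  "011011"  (len 6)
k=1  "11011"  (len 5)
k=2  "1011010"  (len 7)
k=3  "01101001"  (len 8)
k=4  "1101001"  (len 7)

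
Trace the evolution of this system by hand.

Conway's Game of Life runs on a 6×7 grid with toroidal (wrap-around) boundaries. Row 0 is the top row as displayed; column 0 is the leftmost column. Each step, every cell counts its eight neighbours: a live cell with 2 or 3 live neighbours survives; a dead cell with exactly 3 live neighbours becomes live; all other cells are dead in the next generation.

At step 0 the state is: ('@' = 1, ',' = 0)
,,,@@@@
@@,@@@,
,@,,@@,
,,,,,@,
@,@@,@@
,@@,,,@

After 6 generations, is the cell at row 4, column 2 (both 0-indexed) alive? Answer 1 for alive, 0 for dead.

t=0: ,,,@@@@
@@,@@@,
,@,,@@,
,,,,,@,
@,@@,@@
,@@,,,@
t=1: ,,,,,,,
@@,,,,,
@@@@,,,
@@@@,,,
@,@@@@,
,@,,,,,
t=2: @@,,,,,
@,,,,,,
,,,@,,@
,,,,,,,
@,,,@,@
,@@@@,,
t=3: @,,@,,,
@@,,,,@
,,,,,,,
@,,,,@@
@@@,@@,
,,@@@@@
t=4: ,,,@,,,
@@,,,,@
,@,,,@,
@,,,@@,
,,@,,,,
,,,,,,,
t=5: @,,,,,,
@@@,,,@
,@,,@@,
,@,,@@@
,,,,,,,
,,,,,,,
t=6: @,,,,,@
,,@,,@@
,,,@@,,
@,,,@,@
,,,,,@,
,,,,,,,

0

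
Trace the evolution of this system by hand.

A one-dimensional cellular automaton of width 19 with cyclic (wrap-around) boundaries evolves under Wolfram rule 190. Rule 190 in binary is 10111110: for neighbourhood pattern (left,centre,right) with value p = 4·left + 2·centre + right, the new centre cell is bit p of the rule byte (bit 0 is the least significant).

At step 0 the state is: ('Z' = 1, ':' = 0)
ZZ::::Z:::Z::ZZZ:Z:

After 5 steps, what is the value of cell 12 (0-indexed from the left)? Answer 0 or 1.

1

[0] ZZ::::Z:::Z::ZZZ:Z:
[1] Z:Z::ZZZ:ZZZZZZ:ZZZ
[2] :ZZZZZZ:ZZZZZZ:ZZZZ
[3] ZZZZZZ:ZZZZZZ:ZZZZ:
[4] ZZZZZ:ZZZZZZ:ZZZZ:Z
[5] ZZZZ:ZZZZZZ:ZZZZ:ZZ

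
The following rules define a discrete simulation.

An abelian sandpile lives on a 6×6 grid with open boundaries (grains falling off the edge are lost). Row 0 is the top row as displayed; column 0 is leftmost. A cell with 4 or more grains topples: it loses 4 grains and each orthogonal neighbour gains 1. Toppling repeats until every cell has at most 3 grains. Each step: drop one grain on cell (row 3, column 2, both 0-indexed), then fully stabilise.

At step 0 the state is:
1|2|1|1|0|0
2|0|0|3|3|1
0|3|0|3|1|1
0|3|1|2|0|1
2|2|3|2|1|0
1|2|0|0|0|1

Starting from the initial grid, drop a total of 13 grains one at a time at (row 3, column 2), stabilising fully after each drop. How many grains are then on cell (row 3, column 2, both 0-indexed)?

1

k=0  1|2|1|1|0|0
2|0|0|3|3|1
0|3|0|3|1|1
0|3|1|2|0|1
2|2|3|2|1|0
1|2|0|0|0|1
k=1  1|2|1|1|0|0
2|0|0|3|3|1
0|3|0|3|1|1
0|3|2|2|0|1
2|2|3|2|1|0
1|2|0|0|0|1
k=2  1|2|1|1|0|0
2|0|0|3|3|1
0|3|0|3|1|1
0|3|3|2|0|1
2|2|3|2|1|0
1|2|0|0|0|1
k=3  1|2|1|1|0|0
2|1|0|3|3|1
1|0|2|3|1|1
1|2|2|3|0|1
3|0|1|3|1|0
1|3|1|0|0|1
k=4  1|2|1|1|0|0
2|1|0|3|3|1
1|0|2|3|1|1
1|2|3|3|0|1
3|0|1|3|1|0
1|3|1|0|0|1
k=5  1|2|1|2|1|0
2|1|2|1|0|2
1|1|0|2|3|1
1|3|2|2|1|1
3|0|3|0|2|0
1|3|1|1|0|1
k=6  1|2|1|2|1|0
2|1|2|1|0|2
1|1|0|2|3|1
1|3|3|2|1|1
3|0|3|0|2|0
1|3|1|1|0|1
k=7  1|2|1|2|1|0
2|1|2|1|0|2
1|2|1|2|3|1
2|0|2|3|1|1
3|2|0|1|2|0
1|3|2|1|0|1
k=8  1|2|1|2|1|0
2|1|2|1|0|2
1|2|1|2|3|1
2|0|3|3|1|1
3|2|0|1|2|0
1|3|2|1|0|1
k=9  1|2|1|2|1|0
2|1|2|1|0|2
1|2|2|3|3|1
2|1|1|0|2|1
3|2|1|2|2|0
1|3|2|1|0|1
k=10  1|2|1|2|1|0
2|1|2|1|0|2
1|2|2|3|3|1
2|1|2|0|2|1
3|2|1|2|2|0
1|3|2|1|0|1
k=11  1|2|1|2|1|0
2|1|2|1|0|2
1|2|2|3|3|1
2|1|3|0|2|1
3|2|1|2|2|0
1|3|2|1|0|1
k=12  1|2|1|2|1|0
2|1|2|1|0|2
1|2|3|3|3|1
2|2|0|1|2|1
3|2|2|2|2|0
1|3|2|1|0|1
k=13  1|2|1|2|1|0
2|1|2|1|0|2
1|2|3|3|3|1
2|2|1|1|2|1
3|2|2|2|2|0
1|3|2|1|0|1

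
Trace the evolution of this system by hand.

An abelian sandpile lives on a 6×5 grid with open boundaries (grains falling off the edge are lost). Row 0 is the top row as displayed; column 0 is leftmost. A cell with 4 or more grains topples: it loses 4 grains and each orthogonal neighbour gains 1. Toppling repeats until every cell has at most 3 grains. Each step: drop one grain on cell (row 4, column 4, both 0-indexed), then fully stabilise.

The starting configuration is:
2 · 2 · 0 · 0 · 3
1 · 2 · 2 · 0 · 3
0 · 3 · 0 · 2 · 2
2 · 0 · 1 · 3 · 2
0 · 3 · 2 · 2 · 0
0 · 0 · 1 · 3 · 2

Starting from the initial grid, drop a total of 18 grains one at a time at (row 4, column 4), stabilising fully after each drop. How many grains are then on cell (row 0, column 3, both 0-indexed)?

[0] 2 · 2 · 0 · 0 · 3
1 · 2 · 2 · 0 · 3
0 · 3 · 0 · 2 · 2
2 · 0 · 1 · 3 · 2
0 · 3 · 2 · 2 · 0
0 · 0 · 1 · 3 · 2
[1] 2 · 2 · 0 · 0 · 3
1 · 2 · 2 · 0 · 3
0 · 3 · 0 · 2 · 2
2 · 0 · 1 · 3 · 2
0 · 3 · 2 · 2 · 1
0 · 0 · 1 · 3 · 2
[2] 2 · 2 · 0 · 0 · 3
1 · 2 · 2 · 0 · 3
0 · 3 · 0 · 2 · 2
2 · 0 · 1 · 3 · 2
0 · 3 · 2 · 2 · 2
0 · 0 · 1 · 3 · 2
[3] 2 · 2 · 0 · 0 · 3
1 · 2 · 2 · 0 · 3
0 · 3 · 0 · 2 · 2
2 · 0 · 1 · 3 · 2
0 · 3 · 2 · 2 · 3
0 · 0 · 1 · 3 · 2
[4] 2 · 2 · 0 · 0 · 3
1 · 2 · 2 · 0 · 3
0 · 3 · 0 · 2 · 2
2 · 0 · 1 · 3 · 3
0 · 3 · 2 · 3 · 0
0 · 0 · 1 · 3 · 3
[5] 2 · 2 · 0 · 0 · 3
1 · 2 · 2 · 0 · 3
0 · 3 · 0 · 2 · 2
2 · 0 · 1 · 3 · 3
0 · 3 · 2 · 3 · 1
0 · 0 · 1 · 3 · 3
[6] 2 · 2 · 0 · 0 · 3
1 · 2 · 2 · 0 · 3
0 · 3 · 0 · 2 · 2
2 · 0 · 1 · 3 · 3
0 · 3 · 2 · 3 · 2
0 · 0 · 1 · 3 · 3
[7] 2 · 2 · 0 · 0 · 3
1 · 2 · 2 · 0 · 3
0 · 3 · 0 · 2 · 2
2 · 0 · 1 · 3 · 3
0 · 3 · 2 · 3 · 3
0 · 0 · 1 · 3 · 3
[8] 2 · 2 · 0 · 0 · 3
1 · 2 · 2 · 0 · 3
0 · 3 · 0 · 3 · 3
2 · 0 · 2 · 1 · 1
0 · 3 · 3 · 2 · 3
0 · 0 · 2 · 1 · 1
[9] 2 · 2 · 0 · 0 · 3
1 · 2 · 2 · 0 · 3
0 · 3 · 0 · 3 · 3
2 · 0 · 2 · 1 · 2
0 · 3 · 3 · 3 · 0
0 · 0 · 2 · 1 · 2
[10] 2 · 2 · 0 · 0 · 3
1 · 2 · 2 · 0 · 3
0 · 3 · 0 · 3 · 3
2 · 0 · 2 · 1 · 2
0 · 3 · 3 · 3 · 1
0 · 0 · 2 · 1 · 2
[11] 2 · 2 · 0 · 0 · 3
1 · 2 · 2 · 0 · 3
0 · 3 · 0 · 3 · 3
2 · 0 · 2 · 1 · 2
0 · 3 · 3 · 3 · 2
0 · 0 · 2 · 1 · 2
[12] 2 · 2 · 0 · 0 · 3
1 · 2 · 2 · 0 · 3
0 · 3 · 0 · 3 · 3
2 · 0 · 2 · 1 · 2
0 · 3 · 3 · 3 · 3
0 · 0 · 2 · 1 · 2
[13] 2 · 2 · 0 · 0 · 3
1 · 2 · 2 · 0 · 3
0 · 3 · 0 · 3 · 3
2 · 1 · 3 · 2 · 3
1 · 0 · 1 · 1 · 1
0 · 1 · 3 · 2 · 3
[14] 2 · 2 · 0 · 0 · 3
1 · 2 · 2 · 0 · 3
0 · 3 · 0 · 3 · 3
2 · 1 · 3 · 2 · 3
1 · 0 · 1 · 1 · 2
0 · 1 · 3 · 2 · 3
[15] 2 · 2 · 0 · 0 · 3
1 · 2 · 2 · 0 · 3
0 · 3 · 0 · 3 · 3
2 · 1 · 3 · 2 · 3
1 · 0 · 1 · 1 · 3
0 · 1 · 3 · 2 · 3
[16] 2 · 2 · 0 · 1 · 0
1 · 2 · 2 · 2 · 1
0 · 3 · 2 · 1 · 2
2 · 2 · 0 · 1 · 2
1 · 0 · 2 · 3 · 2
0 · 1 · 3 · 3 · 0
[17] 2 · 2 · 0 · 1 · 0
1 · 2 · 2 · 2 · 1
0 · 3 · 2 · 1 · 2
2 · 2 · 0 · 1 · 2
1 · 0 · 2 · 3 · 3
0 · 1 · 3 · 3 · 0
[18] 2 · 2 · 0 · 1 · 0
1 · 2 · 2 · 2 · 1
0 · 3 · 2 · 1 · 2
2 · 2 · 1 · 2 · 3
1 · 1 · 0 · 2 · 1
0 · 2 · 1 · 1 · 2

1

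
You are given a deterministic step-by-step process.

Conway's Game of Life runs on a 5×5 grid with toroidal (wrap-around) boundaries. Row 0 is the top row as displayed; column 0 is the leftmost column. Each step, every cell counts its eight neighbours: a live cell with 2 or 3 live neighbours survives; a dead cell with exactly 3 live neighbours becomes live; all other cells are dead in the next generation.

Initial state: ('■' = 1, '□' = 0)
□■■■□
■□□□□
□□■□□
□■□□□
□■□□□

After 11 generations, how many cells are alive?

[0] □■■■□
■□□□□
□□■□□
□■□□□
□■□□□
[1] ■■■□□
□□□■□
□■□□□
□■■□□
■■□□□
[2] ■□■□■
■□□□□
□■□□□
□□■□□
□□□□□
[3] ■■□□■
■□□□■
□■□□□
□□□□□
□■□■□
[4] □■■■□
□□□□■
■□□□□
□□■□□
□■■□■
[5] □■□□■
■■■■■
□□□□□
■□■■□
■□□□□
[6] □□□□□
□■■■■
□□□□□
□■□□■
■□■■□
[7] ■□□□□
□□■■□
□■□□■
■■■■■
■■■■■
[8] ■□□□□
■■■■■
□□□□□
□□□□□
□□□□□
[9] ■□■■□
■■■■■
■■■■■
□□□□□
□□□□□
[10] ■□□□□
□□□□□
□□□□□
■■■■■
□□□□□
[11] □□□□□
□□□□□
■■■■■
■■■■■
□□■■□

12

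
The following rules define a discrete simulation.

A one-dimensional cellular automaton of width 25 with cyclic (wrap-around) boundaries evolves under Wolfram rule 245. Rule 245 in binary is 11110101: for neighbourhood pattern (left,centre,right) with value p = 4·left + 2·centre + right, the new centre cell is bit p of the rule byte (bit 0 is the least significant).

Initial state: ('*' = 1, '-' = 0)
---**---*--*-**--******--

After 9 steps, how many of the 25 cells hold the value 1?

18

t=0: ---**---*--*-**--******--
t=1: **--***-**-**-**--*******
t=2: ***--***-**-**-**--******
t=3: ****--***-**-**-**--*****
t=4: *****--***-**-**-**--****
t=5: ******--***-**-**-**--***
t=6: *******--***-**-**-**--**
t=7: ********--***-**-**-**--*
t=8: *********--***-**-**-**--
t=9: -*********--***-**-**-**-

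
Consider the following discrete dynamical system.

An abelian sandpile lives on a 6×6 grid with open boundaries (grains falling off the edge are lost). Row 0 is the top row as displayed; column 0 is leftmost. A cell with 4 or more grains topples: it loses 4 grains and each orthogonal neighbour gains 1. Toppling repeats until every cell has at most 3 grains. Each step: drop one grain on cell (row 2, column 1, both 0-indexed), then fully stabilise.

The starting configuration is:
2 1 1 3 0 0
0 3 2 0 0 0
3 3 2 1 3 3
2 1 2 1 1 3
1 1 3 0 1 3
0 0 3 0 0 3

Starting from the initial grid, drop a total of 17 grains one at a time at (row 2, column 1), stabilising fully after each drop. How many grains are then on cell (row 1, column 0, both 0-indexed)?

t=0: 2 1 1 3 0 0
0 3 2 0 0 0
3 3 2 1 3 3
2 1 2 1 1 3
1 1 3 0 1 3
0 0 3 0 0 3
t=1: 2 2 1 3 0 0
2 0 3 0 0 0
0 2 3 1 3 3
3 2 2 1 1 3
1 1 3 0 1 3
0 0 3 0 0 3
t=2: 2 2 1 3 0 0
2 0 3 0 0 0
0 3 3 1 3 3
3 2 2 1 1 3
1 1 3 0 1 3
0 0 3 0 0 3
t=3: 2 2 2 3 0 0
2 2 0 1 0 0
1 1 1 2 3 3
3 3 3 1 1 3
1 1 3 0 1 3
0 0 3 0 0 3
t=4: 2 2 2 3 0 0
2 2 0 1 0 0
1 2 1 2 3 3
3 3 3 1 1 3
1 1 3 0 1 3
0 0 3 0 0 3
t=5: 2 2 2 3 0 0
2 2 0 1 0 0
1 3 1 2 3 3
3 3 3 1 1 3
1 1 3 0 1 3
0 0 3 0 0 3
t=6: 2 2 2 3 0 0
2 3 0 1 0 0
3 1 3 2 3 3
0 2 1 2 1 3
2 3 1 1 1 3
0 1 0 1 0 3
t=7: 2 2 2 3 0 0
2 3 0 1 0 0
3 2 3 2 3 3
0 2 1 2 1 3
2 3 1 1 1 3
0 1 0 1 0 3
t=8: 2 2 2 3 0 0
2 3 0 1 0 0
3 3 3 2 3 3
0 2 1 2 1 3
2 3 1 1 1 3
0 1 0 1 0 3
t=9: 3 3 2 3 0 0
0 1 2 1 0 0
1 3 0 3 3 3
1 3 2 2 1 3
2 3 1 1 1 3
0 1 0 1 0 3
t=10: 3 3 2 3 0 0
0 2 2 1 0 0
2 1 1 3 3 3
2 1 3 2 1 3
3 0 2 1 1 3
0 2 0 1 0 3
t=11: 3 3 2 3 0 0
0 2 2 1 0 0
2 2 1 3 3 3
2 1 3 2 1 3
3 0 2 1 1 3
0 2 0 1 0 3
t=12: 3 3 2 3 0 0
0 2 2 1 0 0
2 3 1 3 3 3
2 1 3 2 1 3
3 0 2 1 1 3
0 2 0 1 0 3
t=13: 3 3 2 3 0 0
0 3 2 1 0 0
3 0 2 3 3 3
2 2 3 2 1 3
3 0 2 1 1 3
0 2 0 1 0 3
t=14: 3 3 2 3 0 0
0 3 2 1 0 0
3 1 2 3 3 3
2 2 3 2 1 3
3 0 2 1 1 3
0 2 0 1 0 3
t=15: 3 3 2 3 0 0
0 3 2 1 0 0
3 2 2 3 3 3
2 2 3 2 1 3
3 0 2 1 1 3
0 2 0 1 0 3
t=16: 3 3 2 3 0 0
0 3 2 1 0 0
3 3 2 3 3 3
2 2 3 2 1 3
3 0 2 1 1 3
0 2 0 1 0 3
t=17: 0 1 3 3 0 0
3 1 3 1 0 0
0 2 3 3 3 3
3 3 3 2 1 3
3 0 2 1 1 3
0 2 0 1 0 3

3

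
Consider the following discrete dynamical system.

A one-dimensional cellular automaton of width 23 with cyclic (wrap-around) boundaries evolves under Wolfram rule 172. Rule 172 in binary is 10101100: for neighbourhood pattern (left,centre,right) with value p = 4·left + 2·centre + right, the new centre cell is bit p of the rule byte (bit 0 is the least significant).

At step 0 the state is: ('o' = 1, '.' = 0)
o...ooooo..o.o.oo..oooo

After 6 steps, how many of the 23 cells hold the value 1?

t=0: o...ooooo..o.o.oo..oooo
t=1: ....oooo...ooooo...oooo
t=2: ....ooo....oooo....ooo.
t=3: ....oo.....ooo.....oo..
t=4: ....o......oo......o...
t=5: ....o......o.......o...
t=6: ....o......o.......o...

3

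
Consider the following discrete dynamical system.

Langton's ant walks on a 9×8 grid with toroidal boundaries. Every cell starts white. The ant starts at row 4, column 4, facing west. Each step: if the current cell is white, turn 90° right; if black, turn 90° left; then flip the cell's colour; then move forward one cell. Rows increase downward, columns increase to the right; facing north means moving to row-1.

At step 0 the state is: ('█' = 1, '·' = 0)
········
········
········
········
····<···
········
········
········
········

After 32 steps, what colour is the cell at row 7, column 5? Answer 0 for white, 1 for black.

k=0  ········
········
········
········
····<···
········
········
········
········
k=1  ········
········
········
····^···
····█···
········
········
········
········
k=2  ········
········
········
····█>··
····█···
········
········
········
········
k=3  ········
········
········
····██··
····█v··
········
········
········
········
k=4  ········
········
········
····██··
····<█··
········
········
········
········
k=5  ········
········
········
····██··
·····█··
····v···
········
········
········
k=6  ········
········
········
····██··
·····█··
···<█···
········
········
········
k=7  ········
········
········
····██··
···^·█··
···██···
········
········
········
k=8  ········
········
········
····██··
···█>█··
···██···
········
········
········
k=9  ········
········
········
····██··
···███··
···█v···
········
········
········
k=10  ········
········
········
····██··
···███··
···█·>··
········
········
········
k=11  ········
········
········
····██··
···███··
···█·█··
·····v··
········
········
k=12  ········
········
········
····██··
···███··
···█·█··
····<█··
········
········
k=13  ········
········
········
····██··
···███··
···█^█··
····██··
········
········
k=14  ········
········
········
····██··
···███··
···██>··
····██··
········
········
k=15  ········
········
········
····██··
···██^··
···██···
····██··
········
········
k=16  ········
········
········
····██··
···█<···
···██···
····██··
········
········
k=17  ········
········
········
····██··
···█····
···█v···
····██··
········
········
k=18  ········
········
········
····██··
···█····
···█·>··
····██··
········
········
k=19  ········
········
········
····██··
···█····
···█·█··
····█v··
········
········
k=20  ········
········
········
····██··
···█····
···█·█··
····█·>·
········
········
k=21  ········
········
········
····██··
···█····
···█·█··
····█·█·
······v·
········
k=22  ········
········
········
····██··
···█····
···█·█··
····█·█·
·····<█·
········
k=23  ········
········
········
····██··
···█····
···█·█··
····█^█·
·····██·
········
k=24  ········
········
········
····██··
···█····
···█·█··
····██>·
·····██·
········
k=25  ········
········
········
····██··
···█····
···█·█^·
····██··
·····██·
········
k=26  ········
········
········
····██··
···█····
···█·██>
····██··
·····██·
········
k=27  ········
········
········
····██··
···█····
···█·███
····██·v
·····██·
········
k=28  ········
········
········
····██··
···█····
···█·███
····██<█
·····██·
········
k=29  ········
········
········
····██··
···█····
···█·█^█
····████
·····██·
········
k=30  ········
········
········
····██··
···█····
···█·<·█
····████
·····██·
········
k=31  ········
········
········
····██··
···█····
···█···█
····█v██
·····██·
········
k=32  ········
········
········
····██··
···█····
···█···█
····█·>█
·····██·
········

1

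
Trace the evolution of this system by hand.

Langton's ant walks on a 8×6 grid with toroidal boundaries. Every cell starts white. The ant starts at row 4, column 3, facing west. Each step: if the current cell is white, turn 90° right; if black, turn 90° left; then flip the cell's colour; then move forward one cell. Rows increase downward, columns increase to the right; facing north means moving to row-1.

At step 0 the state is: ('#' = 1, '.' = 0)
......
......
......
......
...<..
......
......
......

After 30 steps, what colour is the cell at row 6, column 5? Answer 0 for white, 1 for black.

1

0) ......
......
......
......
...<..
......
......
......
1) ......
......
......
...^..
...#..
......
......
......
2) ......
......
......
...#>.
...#..
......
......
......
3) ......
......
......
...##.
...#v.
......
......
......
4) ......
......
......
...##.
...<#.
......
......
......
5) ......
......
......
...##.
....#.
...v..
......
......
6) ......
......
......
...##.
....#.
..<#..
......
......
7) ......
......
......
...##.
..^.#.
..##..
......
......
8) ......
......
......
...##.
..#>#.
..##..
......
......
9) ......
......
......
...##.
..###.
..#v..
......
......
10) ......
......
......
...##.
..###.
..#.>.
......
......
11) ......
......
......
...##.
..###.
..#.#.
....v.
......
12) ......
......
......
...##.
..###.
..#.#.
...<#.
......
13) ......
......
......
...##.
..###.
..#^#.
...##.
......
14) ......
......
......
...##.
..###.
..##>.
...##.
......
15) ......
......
......
...##.
..##^.
..##..
...##.
......
16) ......
......
......
...##.
..#<..
..##..
...##.
......
17) ......
......
......
...##.
..#...
..#v..
...##.
......
18) ......
......
......
...##.
..#...
..#.>.
...##.
......
19) ......
......
......
...##.
..#...
..#.#.
...#v.
......
20) ......
......
......
...##.
..#...
..#.#.
...#.>
......
21) ......
......
......
...##.
..#...
..#.#.
...#.#
.....v
22) ......
......
......
...##.
..#...
..#.#.
...#.#
....<#
23) ......
......
......
...##.
..#...
..#.#.
...#^#
....##
24) ......
......
......
...##.
..#...
..#.#.
...##>
....##
25) ......
......
......
...##.
..#...
..#.#^
...##.
....##
26) ......
......
......
...##.
..#...
>.#.##
...##.
....##
27) ......
......
......
...##.
..#...
#.#.##
v..##.
....##
28) ......
......
......
...##.
..#...
#.#.##
#..##<
....##
29) ......
......
......
...##.
..#...
#.#.#^
#..###
....##
30) ......
......
......
...##.
..#...
#.#.<.
#..###
....##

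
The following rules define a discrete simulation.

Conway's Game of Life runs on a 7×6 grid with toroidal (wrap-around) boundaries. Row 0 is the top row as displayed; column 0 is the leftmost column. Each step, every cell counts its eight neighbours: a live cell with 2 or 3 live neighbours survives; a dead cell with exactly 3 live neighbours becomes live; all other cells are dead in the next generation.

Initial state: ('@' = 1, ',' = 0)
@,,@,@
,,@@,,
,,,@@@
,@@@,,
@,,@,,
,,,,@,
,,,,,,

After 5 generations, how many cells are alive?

19

[0] @,,@,@
,,@@,,
,,,@@@
,@@@,,
@,,@,,
,,,,@,
,,,,,,
[1] ,,@@@,
@,@,,,
,@,,,,
@@,,,@
,@,@@,
,,,,,,
,,,,@@
[2] ,@@,@,
,,@,,,
,,@,,@
,@,,@@
,@@,@@
,,,@,@
,,,,@@
[3] ,@@,@@
,,@,,,
@@@@@@
,@,,,,
,@@,,,
,,@@,,
@,@,,@
[4] ,,@,@@
,,,,,,
@,,@@@
,,,,@@
,@,@,,
@,,@,,
@,,,,@
[5] @,,,@@
@,,,,,
@,,@,,
,,@,,,
@,@@,@
@@@,@@
@@,@,,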